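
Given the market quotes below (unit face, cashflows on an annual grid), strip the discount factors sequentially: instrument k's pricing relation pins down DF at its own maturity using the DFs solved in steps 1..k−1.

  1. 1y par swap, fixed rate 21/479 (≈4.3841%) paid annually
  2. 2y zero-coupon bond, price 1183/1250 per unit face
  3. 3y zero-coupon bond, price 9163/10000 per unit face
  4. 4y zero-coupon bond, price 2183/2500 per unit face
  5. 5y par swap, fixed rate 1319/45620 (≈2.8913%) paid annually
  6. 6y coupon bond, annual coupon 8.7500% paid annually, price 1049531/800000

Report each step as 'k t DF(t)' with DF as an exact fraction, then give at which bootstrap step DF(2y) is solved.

step 1 [1y] swap r/1=21/479: DF=(1 − 21/479·(0))/(1+21/479) = 479/500 ≈ 0.958000
step 2 [2y] zero: DF = P = 1183/1250 ≈ 0.946400
step 3 [3y] zero: DF = P = 9163/10000 ≈ 0.916300
step 4 [4y] zero: DF = P = 2183/2500 ≈ 0.873200
step 5 [5y] swap r/1=1319/45620: DF=(1 − 1319/45620·(0.958000+0.946400+0.916300+0.873200))/(1+1319/45620) = 8681/10000 ≈ 0.868100
step 6 [6y] bond c/1=7/80: DF=(1049531/800000 − 7/80·(0.958000+0.946400+0.916300+0.873200+0.868100))/(1+7/80) = 8393/10000 ≈ 0.839300

1 1 479/500
2 2 1183/1250
3 3 9163/10000
4 4 2183/2500
5 5 8681/10000
6 6 8393/10000
DF(2y) is solved at step 2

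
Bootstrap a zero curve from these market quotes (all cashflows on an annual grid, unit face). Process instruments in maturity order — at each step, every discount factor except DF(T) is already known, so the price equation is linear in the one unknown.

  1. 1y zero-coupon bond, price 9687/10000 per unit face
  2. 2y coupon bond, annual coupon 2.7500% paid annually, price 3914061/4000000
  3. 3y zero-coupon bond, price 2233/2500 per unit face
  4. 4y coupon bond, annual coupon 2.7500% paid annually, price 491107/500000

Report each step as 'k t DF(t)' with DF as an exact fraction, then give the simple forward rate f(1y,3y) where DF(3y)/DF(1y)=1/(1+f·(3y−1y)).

1 1 9687/10000
2 2 579/625
3 3 2233/2500
4 4 8813/10000
f(1y,3y) = ((9687/10000)/(2233/2500) − 1)/(2) = 755/17864 ≈ 4.2264%

step 1 [1y] zero: DF = P = 9687/10000 ≈ 0.968700
step 2 [2y] bond c/1=11/400: DF=(3914061/4000000 − 11/400·(0.968700))/(1+11/400) = 579/625 ≈ 0.926400
step 3 [3y] zero: DF = P = 2233/2500 ≈ 0.893200
step 4 [4y] bond c/1=11/400: DF=(491107/500000 − 11/400·(0.968700+0.926400+0.893200))/(1+11/400) = 8813/10000 ≈ 0.881300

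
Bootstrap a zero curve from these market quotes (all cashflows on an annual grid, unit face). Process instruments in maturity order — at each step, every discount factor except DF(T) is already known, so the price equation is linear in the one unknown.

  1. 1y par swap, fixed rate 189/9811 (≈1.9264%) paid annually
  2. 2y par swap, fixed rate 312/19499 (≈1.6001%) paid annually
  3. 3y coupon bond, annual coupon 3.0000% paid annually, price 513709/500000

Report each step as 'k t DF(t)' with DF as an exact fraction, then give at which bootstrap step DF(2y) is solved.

step 1 [1y] swap r/1=189/9811: DF=(1 − 189/9811·(0))/(1+189/9811) = 9811/10000 ≈ 0.981100
step 2 [2y] swap r/1=312/19499: DF=(1 − 312/19499·(0.981100))/(1+312/19499) = 1211/1250 ≈ 0.968800
step 3 [3y] bond c/1=3/100: DF=(513709/500000 − 3/100·(0.981100+0.968800))/(1+3/100) = 9407/10000 ≈ 0.940700

1 1 9811/10000
2 2 1211/1250
3 3 9407/10000
DF(2y) is solved at step 2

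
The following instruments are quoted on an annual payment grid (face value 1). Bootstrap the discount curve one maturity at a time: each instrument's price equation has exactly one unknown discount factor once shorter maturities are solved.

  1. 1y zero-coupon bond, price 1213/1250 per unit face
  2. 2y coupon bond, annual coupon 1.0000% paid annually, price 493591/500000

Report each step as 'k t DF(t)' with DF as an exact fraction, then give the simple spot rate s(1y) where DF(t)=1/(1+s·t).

step 1 [1y] zero: DF = P = 1213/1250 ≈ 0.970400
step 2 [2y] bond c/1=1/100: DF=(493591/500000 − 1/100·(0.970400))/(1+1/100) = 4839/5000 ≈ 0.967800

1 1 1213/1250
2 2 4839/5000
s(1y) = (1/(1213/1250) − 1)/(1) = 37/1213 ≈ 3.0503%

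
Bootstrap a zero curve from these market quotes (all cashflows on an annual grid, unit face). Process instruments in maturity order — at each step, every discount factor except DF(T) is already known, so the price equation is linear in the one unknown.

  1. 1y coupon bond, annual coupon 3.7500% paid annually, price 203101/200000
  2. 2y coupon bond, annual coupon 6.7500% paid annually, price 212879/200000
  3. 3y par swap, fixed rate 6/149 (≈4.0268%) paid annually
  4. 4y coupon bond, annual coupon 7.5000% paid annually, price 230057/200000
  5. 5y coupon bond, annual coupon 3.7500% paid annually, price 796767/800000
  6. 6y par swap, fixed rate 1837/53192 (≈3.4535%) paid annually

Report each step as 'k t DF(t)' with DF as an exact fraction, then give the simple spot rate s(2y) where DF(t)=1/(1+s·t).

1 1 2447/2500
2 2 1169/1250
3 3 1109/1250
4 4 4373/5000
5 5 8271/10000
6 6 8163/10000
s(2y) = (1/(1169/1250) − 1)/(2) = 81/2338 ≈ 3.4645%

step 1 [1y] bond c/1=3/80: DF=(203101/200000 − 3/80·(0))/(1+3/80) = 2447/2500 ≈ 0.978800
step 2 [2y] bond c/1=27/400: DF=(212879/200000 − 27/400·(0.978800))/(1+27/400) = 1169/1250 ≈ 0.935200
step 3 [3y] swap r/1=6/149: DF=(1 − 6/149·(0.978800+0.935200))/(1+6/149) = 1109/1250 ≈ 0.887200
step 4 [4y] bond c/1=3/40: DF=(230057/200000 − 3/40·(0.978800+0.935200+0.887200))/(1+3/40) = 4373/5000 ≈ 0.874600
step 5 [5y] bond c/1=3/80: DF=(796767/800000 − 3/80·(0.978800+0.935200+0.887200+0.874600))/(1+3/80) = 8271/10000 ≈ 0.827100
step 6 [6y] swap r/1=1837/53192: DF=(1 − 1837/53192·(0.978800+0.935200+0.887200+0.874600+0.827100))/(1+1837/53192) = 8163/10000 ≈ 0.816300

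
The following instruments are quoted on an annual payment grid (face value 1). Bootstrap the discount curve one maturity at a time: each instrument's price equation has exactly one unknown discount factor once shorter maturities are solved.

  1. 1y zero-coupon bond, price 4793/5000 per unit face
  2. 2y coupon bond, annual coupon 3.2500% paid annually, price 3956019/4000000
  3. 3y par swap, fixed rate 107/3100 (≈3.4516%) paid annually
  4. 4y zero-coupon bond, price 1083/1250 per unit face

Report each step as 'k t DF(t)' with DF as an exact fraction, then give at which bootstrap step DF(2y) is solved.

step 1 [1y] zero: DF = P = 4793/5000 ≈ 0.958600
step 2 [2y] bond c/1=13/400: DF=(3956019/4000000 − 13/400·(0.958600))/(1+13/400) = 9277/10000 ≈ 0.927700
step 3 [3y] swap r/1=107/3100: DF=(1 − 107/3100·(0.958600+0.927700))/(1+107/3100) = 9037/10000 ≈ 0.903700
step 4 [4y] zero: DF = P = 1083/1250 ≈ 0.866400

1 1 4793/5000
2 2 9277/10000
3 3 9037/10000
4 4 1083/1250
DF(2y) is solved at step 2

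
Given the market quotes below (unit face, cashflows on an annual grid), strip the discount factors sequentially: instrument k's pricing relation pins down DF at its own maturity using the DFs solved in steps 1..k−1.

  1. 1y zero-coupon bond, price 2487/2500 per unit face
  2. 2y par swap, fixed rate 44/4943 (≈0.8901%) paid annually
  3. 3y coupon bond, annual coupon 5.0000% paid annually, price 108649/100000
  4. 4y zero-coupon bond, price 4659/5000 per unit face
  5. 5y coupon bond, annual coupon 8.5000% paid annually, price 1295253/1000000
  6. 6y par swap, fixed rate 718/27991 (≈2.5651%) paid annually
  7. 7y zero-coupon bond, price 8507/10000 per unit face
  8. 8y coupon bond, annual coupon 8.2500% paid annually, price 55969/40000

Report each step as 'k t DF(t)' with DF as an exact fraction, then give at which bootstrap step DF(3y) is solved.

step 1 [1y] zero: DF = P = 2487/2500 ≈ 0.994800
step 2 [2y] swap r/1=44/4943: DF=(1 − 44/4943·(0.994800))/(1+44/4943) = 614/625 ≈ 0.982400
step 3 [3y] bond c/1=1/20: DF=(108649/100000 − 1/20·(0.994800+0.982400))/(1+1/20) = 4703/5000 ≈ 0.940600
step 4 [4y] zero: DF = P = 4659/5000 ≈ 0.931800
step 5 [5y] bond c/1=17/200: DF=(1295253/1000000 − 17/200·(0.994800+0.982400+0.940600+0.931800))/(1+17/200) = 4461/5000 ≈ 0.892200
step 6 [6y] swap r/1=718/27991: DF=(1 − 718/27991·(0.994800+0.982400+0.940600+0.931800+0.892200))/(1+718/27991) = 2141/2500 ≈ 0.856400
step 7 [7y] zero: DF = P = 8507/10000 ≈ 0.850700
step 8 [8y] bond c/1=33/400: DF=(55969/40000 − 33/400·(0.994800+0.982400+0.940600+0.931800+0.892200+0.856400+0.850700))/(1+33/400) = 8011/10000 ≈ 0.801100

1 1 2487/2500
2 2 614/625
3 3 4703/5000
4 4 4659/5000
5 5 4461/5000
6 6 2141/2500
7 7 8507/10000
8 8 8011/10000
DF(3y) is solved at step 3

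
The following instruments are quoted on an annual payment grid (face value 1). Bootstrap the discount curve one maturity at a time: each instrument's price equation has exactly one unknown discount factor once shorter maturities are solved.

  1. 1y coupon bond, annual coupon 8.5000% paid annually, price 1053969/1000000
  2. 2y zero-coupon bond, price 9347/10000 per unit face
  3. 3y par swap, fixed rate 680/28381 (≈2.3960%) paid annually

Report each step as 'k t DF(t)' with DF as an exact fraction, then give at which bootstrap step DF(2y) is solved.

step 1 [1y] bond c/1=17/200: DF=(1053969/1000000 − 17/200·(0))/(1+17/200) = 4857/5000 ≈ 0.971400
step 2 [2y] zero: DF = P = 9347/10000 ≈ 0.934700
step 3 [3y] swap r/1=680/28381: DF=(1 − 680/28381·(0.971400+0.934700))/(1+680/28381) = 233/250 ≈ 0.932000

1 1 4857/5000
2 2 9347/10000
3 3 233/250
DF(2y) is solved at step 2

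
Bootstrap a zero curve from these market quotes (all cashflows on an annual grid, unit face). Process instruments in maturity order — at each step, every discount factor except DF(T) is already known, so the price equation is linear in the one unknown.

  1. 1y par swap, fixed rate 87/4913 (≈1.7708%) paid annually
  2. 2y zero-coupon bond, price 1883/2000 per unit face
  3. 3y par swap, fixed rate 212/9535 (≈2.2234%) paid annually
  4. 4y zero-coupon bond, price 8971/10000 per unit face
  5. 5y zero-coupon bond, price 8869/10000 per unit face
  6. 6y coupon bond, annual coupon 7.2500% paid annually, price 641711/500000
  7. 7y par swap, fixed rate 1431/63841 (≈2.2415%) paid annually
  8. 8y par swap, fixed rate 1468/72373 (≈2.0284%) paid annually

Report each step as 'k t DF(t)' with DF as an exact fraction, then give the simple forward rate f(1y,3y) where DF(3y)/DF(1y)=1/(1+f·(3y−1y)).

1 1 4913/5000
2 2 1883/2000
3 3 2341/2500
4 4 8971/10000
5 5 8869/10000
6 6 8827/10000
7 7 8569/10000
8 8 2133/2500
f(1y,3y) = ((4913/5000)/(2341/2500) − 1)/(2) = 231/9364 ≈ 2.4669%

step 1 [1y] swap r/1=87/4913: DF=(1 − 87/4913·(0))/(1+87/4913) = 4913/5000 ≈ 0.982600
step 2 [2y] zero: DF = P = 1883/2000 ≈ 0.941500
step 3 [3y] swap r/1=212/9535: DF=(1 − 212/9535·(0.982600+0.941500))/(1+212/9535) = 2341/2500 ≈ 0.936400
step 4 [4y] zero: DF = P = 8971/10000 ≈ 0.897100
step 5 [5y] zero: DF = P = 8869/10000 ≈ 0.886900
step 6 [6y] bond c/1=29/400: DF=(641711/500000 − 29/400·(0.982600+0.941500+0.936400+0.897100+0.886900))/(1+29/400) = 8827/10000 ≈ 0.882700
step 7 [7y] swap r/1=1431/63841: DF=(1 − 1431/63841·(0.982600+0.941500+0.936400+0.897100+0.886900+0.882700))/(1+1431/63841) = 8569/10000 ≈ 0.856900
step 8 [8y] swap r/1=1468/72373: DF=(1 − 1468/72373·(0.982600+0.941500+0.936400+0.897100+0.886900+0.882700+0.856900))/(1+1468/72373) = 2133/2500 ≈ 0.853200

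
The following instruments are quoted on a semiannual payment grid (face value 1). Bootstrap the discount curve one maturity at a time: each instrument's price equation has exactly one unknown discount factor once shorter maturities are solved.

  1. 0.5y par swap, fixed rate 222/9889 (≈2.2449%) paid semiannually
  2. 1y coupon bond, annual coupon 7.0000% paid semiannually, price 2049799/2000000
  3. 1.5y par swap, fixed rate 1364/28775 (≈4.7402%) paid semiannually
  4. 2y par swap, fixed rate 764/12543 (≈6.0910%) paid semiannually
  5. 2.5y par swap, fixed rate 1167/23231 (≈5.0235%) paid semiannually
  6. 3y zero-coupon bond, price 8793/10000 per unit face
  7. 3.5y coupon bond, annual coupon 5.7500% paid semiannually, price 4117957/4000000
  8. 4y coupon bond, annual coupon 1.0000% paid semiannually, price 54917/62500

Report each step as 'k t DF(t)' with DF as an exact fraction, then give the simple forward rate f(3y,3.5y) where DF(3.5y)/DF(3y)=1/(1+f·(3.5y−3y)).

step 1 [0.5y] swap r/2=111/9889: DF=(1 − 111/9889·(0))/(1+111/9889) = 9889/10000 ≈ 0.988900
step 2 [1y] bond c/2=7/200: DF=(2049799/2000000 − 7/200·(0.988900))/(1+7/200) = 598/625 ≈ 0.956800
step 3 [1.5y] swap r/2=682/28775: DF=(1 − 682/28775·(0.988900+0.956800))/(1+682/28775) = 4659/5000 ≈ 0.931800
step 4 [2y] swap r/2=382/12543: DF=(1 − 382/12543·(0.988900+0.956800+0.931800))/(1+382/12543) = 4427/5000 ≈ 0.885400
step 5 [2.5y] swap r/2=1167/46462: DF=(1 − 1167/46462·(0.988900+0.956800+0.931800+0.885400))/(1+1167/46462) = 8833/10000 ≈ 0.883300
step 6 [3y] zero: DF = P = 8793/10000 ≈ 0.879300
step 7 [3.5y] bond c/2=23/800: DF=(4117957/4000000 − 23/800·(0.988900+0.956800+0.931800+0.885400+0.883300+0.879300))/(1+23/800) = 8463/10000 ≈ 0.846300
step 8 [4y] bond c/2=1/200: DF=(54917/62500 − 1/200·(0.988900+0.956800+0.931800+0.885400+0.883300+0.879300+0.846300))/(1+1/200) = 4213/5000 ≈ 0.842600

1 1/2 9889/10000
2 1 598/625
3 3/2 4659/5000
4 2 4427/5000
5 5/2 8833/10000
6 3 8793/10000
7 7/2 8463/10000
8 4 4213/5000
f(3y,3.5y) = ((8793/10000)/(8463/10000) − 1)/(1/2) = 220/2821 ≈ 7.7987%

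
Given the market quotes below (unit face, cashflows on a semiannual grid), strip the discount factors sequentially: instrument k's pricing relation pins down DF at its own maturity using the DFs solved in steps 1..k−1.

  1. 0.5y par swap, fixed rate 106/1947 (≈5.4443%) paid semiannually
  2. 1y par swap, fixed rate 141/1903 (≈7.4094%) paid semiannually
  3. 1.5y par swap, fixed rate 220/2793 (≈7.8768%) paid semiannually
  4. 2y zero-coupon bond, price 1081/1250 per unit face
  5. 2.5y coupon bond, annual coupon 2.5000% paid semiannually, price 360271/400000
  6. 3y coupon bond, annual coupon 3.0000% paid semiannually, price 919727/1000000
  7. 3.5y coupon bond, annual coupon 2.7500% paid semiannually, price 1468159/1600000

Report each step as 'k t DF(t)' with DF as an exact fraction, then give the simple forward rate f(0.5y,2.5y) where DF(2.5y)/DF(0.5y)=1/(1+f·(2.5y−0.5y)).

1 1/2 1947/2000
2 1 1859/2000
3 3/2 89/100
4 2 1081/1250
5 5/2 2111/2500
6 3 2099/2500
7 7/2 8327/10000
f(0.5y,2.5y) = ((1947/2000)/(2111/2500) − 1)/(2) = 1291/16888 ≈ 7.6445%

step 1 [0.5y] swap r/2=53/1947: DF=(1 − 53/1947·(0))/(1+53/1947) = 1947/2000 ≈ 0.973500
step 2 [1y] swap r/2=141/3806: DF=(1 − 141/3806·(0.973500))/(1+141/3806) = 1859/2000 ≈ 0.929500
step 3 [1.5y] swap r/2=110/2793: DF=(1 − 110/2793·(0.973500+0.929500))/(1+110/2793) = 89/100 ≈ 0.890000
step 4 [2y] zero: DF = P = 1081/1250 ≈ 0.864800
step 5 [2.5y] bond c/2=1/80: DF=(360271/400000 − 1/80·(0.973500+0.929500+0.890000+0.864800))/(1+1/80) = 2111/2500 ≈ 0.844400
step 6 [3y] bond c/2=3/200: DF=(919727/1000000 − 3/200·(0.973500+0.929500+0.890000+0.864800+0.844400))/(1+3/200) = 2099/2500 ≈ 0.839600
step 7 [3.5y] bond c/2=11/800: DF=(1468159/1600000 − 11/800·(0.973500+0.929500+0.890000+0.864800+0.844400+0.839600))/(1+11/800) = 8327/10000 ≈ 0.832700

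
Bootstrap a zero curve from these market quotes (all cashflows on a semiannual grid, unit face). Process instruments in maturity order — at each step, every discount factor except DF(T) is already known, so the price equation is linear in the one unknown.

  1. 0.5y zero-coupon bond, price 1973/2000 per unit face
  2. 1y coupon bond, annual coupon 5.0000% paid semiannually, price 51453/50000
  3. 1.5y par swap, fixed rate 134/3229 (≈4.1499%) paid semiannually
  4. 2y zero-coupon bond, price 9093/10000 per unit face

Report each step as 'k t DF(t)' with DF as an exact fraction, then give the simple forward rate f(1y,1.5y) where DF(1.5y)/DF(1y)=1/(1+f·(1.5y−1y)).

1 1/2 1973/2000
2 1 9799/10000
3 3/2 9397/10000
4 2 9093/10000
f(1y,1.5y) = ((9799/10000)/(9397/10000) − 1)/(1/2) = 804/9397 ≈ 8.5559%

step 1 [0.5y] zero: DF = P = 1973/2000 ≈ 0.986500
step 2 [1y] bond c/2=1/40: DF=(51453/50000 − 1/40·(0.986500))/(1+1/40) = 9799/10000 ≈ 0.979900
step 3 [1.5y] swap r/2=67/3229: DF=(1 − 67/3229·(0.986500+0.979900))/(1+67/3229) = 9397/10000 ≈ 0.939700
step 4 [2y] zero: DF = P = 9093/10000 ≈ 0.909300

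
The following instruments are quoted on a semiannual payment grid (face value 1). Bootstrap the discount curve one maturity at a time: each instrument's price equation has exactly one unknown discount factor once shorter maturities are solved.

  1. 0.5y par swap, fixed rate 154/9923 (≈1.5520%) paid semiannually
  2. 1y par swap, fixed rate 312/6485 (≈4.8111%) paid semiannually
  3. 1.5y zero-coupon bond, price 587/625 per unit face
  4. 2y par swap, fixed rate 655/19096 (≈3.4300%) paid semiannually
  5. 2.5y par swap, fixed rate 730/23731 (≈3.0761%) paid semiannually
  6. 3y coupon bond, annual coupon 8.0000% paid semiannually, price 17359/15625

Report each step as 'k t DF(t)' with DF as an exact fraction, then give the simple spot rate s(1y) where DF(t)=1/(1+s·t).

1 1/2 9923/10000
2 1 2383/2500
3 3/2 587/625
4 2 1869/2000
5 5/2 927/1000
6 3 8857/10000
s(1y) = (1/(2383/2500) − 1)/(1) = 117/2383 ≈ 4.9098%

step 1 [0.5y] swap r/2=77/9923: DF=(1 − 77/9923·(0))/(1+77/9923) = 9923/10000 ≈ 0.992300
step 2 [1y] swap r/2=156/6485: DF=(1 − 156/6485·(0.992300))/(1+156/6485) = 2383/2500 ≈ 0.953200
step 3 [1.5y] zero: DF = P = 587/625 ≈ 0.939200
step 4 [2y] swap r/2=655/38192: DF=(1 − 655/38192·(0.992300+0.953200+0.939200))/(1+655/38192) = 1869/2000 ≈ 0.934500
step 5 [2.5y] swap r/2=365/23731: DF=(1 − 365/23731·(0.992300+0.953200+0.939200+0.934500))/(1+365/23731) = 927/1000 ≈ 0.927000
step 6 [3y] bond c/2=1/25: DF=(17359/15625 − 1/25·(0.992300+0.953200+0.939200+0.934500+0.927000))/(1+1/25) = 8857/10000 ≈ 0.885700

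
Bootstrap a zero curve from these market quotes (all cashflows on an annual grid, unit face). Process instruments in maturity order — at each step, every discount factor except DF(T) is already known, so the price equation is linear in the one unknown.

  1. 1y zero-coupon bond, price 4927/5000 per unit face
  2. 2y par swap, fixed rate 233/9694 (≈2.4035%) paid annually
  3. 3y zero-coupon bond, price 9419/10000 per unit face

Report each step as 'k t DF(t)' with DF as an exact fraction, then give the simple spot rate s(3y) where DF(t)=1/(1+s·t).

1 1 4927/5000
2 2 4767/5000
3 3 9419/10000
s(3y) = (1/(9419/10000) − 1)/(3) = 581/28257 ≈ 2.0561%

step 1 [1y] zero: DF = P = 4927/5000 ≈ 0.985400
step 2 [2y] swap r/1=233/9694: DF=(1 − 233/9694·(0.985400))/(1+233/9694) = 4767/5000 ≈ 0.953400
step 3 [3y] zero: DF = P = 9419/10000 ≈ 0.941900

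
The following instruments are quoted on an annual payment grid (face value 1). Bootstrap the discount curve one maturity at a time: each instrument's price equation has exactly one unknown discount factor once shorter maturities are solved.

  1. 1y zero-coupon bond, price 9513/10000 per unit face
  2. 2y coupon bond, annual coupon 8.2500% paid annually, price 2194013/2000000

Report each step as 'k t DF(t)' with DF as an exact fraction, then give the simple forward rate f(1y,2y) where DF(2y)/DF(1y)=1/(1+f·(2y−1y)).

1 1 9513/10000
2 2 9409/10000
f(1y,2y) = ((9513/10000)/(9409/10000) − 1)/(1) = 104/9409 ≈ 1.1053%

step 1 [1y] zero: DF = P = 9513/10000 ≈ 0.951300
step 2 [2y] bond c/1=33/400: DF=(2194013/2000000 − 33/400·(0.951300))/(1+33/400) = 9409/10000 ≈ 0.940900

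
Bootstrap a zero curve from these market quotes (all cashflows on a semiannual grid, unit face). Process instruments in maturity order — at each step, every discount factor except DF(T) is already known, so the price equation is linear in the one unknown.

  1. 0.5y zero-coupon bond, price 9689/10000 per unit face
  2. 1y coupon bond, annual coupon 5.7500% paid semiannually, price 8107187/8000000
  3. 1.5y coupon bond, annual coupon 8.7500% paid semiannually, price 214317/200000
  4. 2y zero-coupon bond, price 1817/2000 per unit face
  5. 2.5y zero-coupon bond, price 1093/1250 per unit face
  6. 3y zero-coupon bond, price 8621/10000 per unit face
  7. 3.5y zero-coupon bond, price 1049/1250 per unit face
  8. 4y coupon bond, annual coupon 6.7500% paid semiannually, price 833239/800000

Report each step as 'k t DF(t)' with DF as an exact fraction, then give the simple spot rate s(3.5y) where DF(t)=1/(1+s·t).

1 1/2 9689/10000
2 1 479/500
3 3/2 9459/10000
4 2 1817/2000
5 5/2 1093/1250
6 3 8621/10000
7 7/2 1049/1250
8 4 4/5
s(3.5y) = (1/(1049/1250) − 1)/(7/2) = 402/7343 ≈ 5.4746%

step 1 [0.5y] zero: DF = P = 9689/10000 ≈ 0.968900
step 2 [1y] bond c/2=23/800: DF=(8107187/8000000 − 23/800·(0.968900))/(1+23/800) = 479/500 ≈ 0.958000
step 3 [1.5y] bond c/2=7/160: DF=(214317/200000 − 7/160·(0.968900+0.958000))/(1+7/160) = 9459/10000 ≈ 0.945900
step 4 [2y] zero: DF = P = 1817/2000 ≈ 0.908500
step 5 [2.5y] zero: DF = P = 1093/1250 ≈ 0.874400
step 6 [3y] zero: DF = P = 8621/10000 ≈ 0.862100
step 7 [3.5y] zero: DF = P = 1049/1250 ≈ 0.839200
step 8 [4y] bond c/2=27/800: DF=(833239/800000 − 27/800·(0.968900+0.958000+0.945900+0.908500+0.874400+0.862100+0.839200))/(1+27/800) = 4/5 ≈ 0.800000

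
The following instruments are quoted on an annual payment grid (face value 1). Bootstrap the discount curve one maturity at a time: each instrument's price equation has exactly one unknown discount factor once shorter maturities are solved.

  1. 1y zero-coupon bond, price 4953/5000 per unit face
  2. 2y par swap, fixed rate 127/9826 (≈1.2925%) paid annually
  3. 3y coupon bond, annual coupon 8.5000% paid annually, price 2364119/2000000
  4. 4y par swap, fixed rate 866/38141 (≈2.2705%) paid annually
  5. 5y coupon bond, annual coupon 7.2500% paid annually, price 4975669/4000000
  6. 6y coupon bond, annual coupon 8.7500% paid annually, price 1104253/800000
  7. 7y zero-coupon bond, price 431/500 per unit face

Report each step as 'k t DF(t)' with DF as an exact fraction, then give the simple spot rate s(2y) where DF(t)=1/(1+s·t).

step 1 [1y] zero: DF = P = 4953/5000 ≈ 0.990600
step 2 [2y] swap r/1=127/9826: DF=(1 − 127/9826·(0.990600))/(1+127/9826) = 4873/5000 ≈ 0.974600
step 3 [3y] bond c/1=17/200: DF=(2364119/2000000 − 17/200·(0.990600+0.974600))/(1+17/200) = 1871/2000 ≈ 0.935500
step 4 [4y] swap r/1=866/38141: DF=(1 − 866/38141·(0.990600+0.974600+0.935500))/(1+866/38141) = 4567/5000 ≈ 0.913400
step 5 [5y] bond c/1=29/400: DF=(4975669/4000000 − 29/400·(0.990600+0.974600+0.935500+0.913400))/(1+29/400) = 451/500 ≈ 0.902000
step 6 [6y] bond c/1=7/80: DF=(1104253/800000 − 7/80·(0.990600+0.974600+0.935500+0.913400+0.902000))/(1+7/80) = 4449/5000 ≈ 0.889800
step 7 [7y] zero: DF = P = 431/500 ≈ 0.862000

1 1 4953/5000
2 2 4873/5000
3 3 1871/2000
4 4 4567/5000
5 5 451/500
6 6 4449/5000
7 7 431/500
s(2y) = (1/(4873/5000) − 1)/(2) = 127/9746 ≈ 1.3031%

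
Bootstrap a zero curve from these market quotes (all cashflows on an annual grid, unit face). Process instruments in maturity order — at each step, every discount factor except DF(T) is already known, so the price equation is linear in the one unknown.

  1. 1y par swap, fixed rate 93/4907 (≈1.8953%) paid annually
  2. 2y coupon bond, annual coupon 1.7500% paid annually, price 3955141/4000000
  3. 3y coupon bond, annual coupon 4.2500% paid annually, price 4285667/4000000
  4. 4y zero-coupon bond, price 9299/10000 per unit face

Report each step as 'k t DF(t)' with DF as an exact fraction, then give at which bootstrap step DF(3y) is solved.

step 1 [1y] swap r/1=93/4907: DF=(1 − 93/4907·(0))/(1+93/4907) = 4907/5000 ≈ 0.981400
step 2 [2y] bond c/1=7/400: DF=(3955141/4000000 − 7/400·(0.981400))/(1+7/400) = 9549/10000 ≈ 0.954900
step 3 [3y] bond c/1=17/400: DF=(4285667/4000000 − 17/400·(0.981400+0.954900))/(1+17/400) = 593/625 ≈ 0.948800
step 4 [4y] zero: DF = P = 9299/10000 ≈ 0.929900

1 1 4907/5000
2 2 9549/10000
3 3 593/625
4 4 9299/10000
DF(3y) is solved at step 3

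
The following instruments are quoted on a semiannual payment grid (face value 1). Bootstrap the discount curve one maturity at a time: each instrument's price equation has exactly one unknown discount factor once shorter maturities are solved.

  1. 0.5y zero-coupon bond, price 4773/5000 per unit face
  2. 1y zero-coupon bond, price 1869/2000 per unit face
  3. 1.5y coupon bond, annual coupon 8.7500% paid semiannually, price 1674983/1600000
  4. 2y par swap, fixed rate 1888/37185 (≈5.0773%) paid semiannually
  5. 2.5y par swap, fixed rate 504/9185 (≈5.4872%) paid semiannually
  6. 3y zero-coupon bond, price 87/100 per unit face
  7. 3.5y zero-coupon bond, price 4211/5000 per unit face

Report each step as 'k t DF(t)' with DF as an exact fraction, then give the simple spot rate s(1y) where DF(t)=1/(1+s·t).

step 1 [0.5y] zero: DF = P = 4773/5000 ≈ 0.954600
step 2 [1y] zero: DF = P = 1869/2000 ≈ 0.934500
step 3 [1.5y] bond c/2=7/160: DF=(1674983/1600000 − 7/160·(0.954600+0.934500))/(1+7/160) = 4619/5000 ≈ 0.923800
step 4 [2y] swap r/2=944/37185: DF=(1 − 944/37185·(0.954600+0.934500+0.923800))/(1+944/37185) = 566/625 ≈ 0.905600
step 5 [2.5y] swap r/2=252/9185: DF=(1 − 252/9185·(0.954600+0.934500+0.923800+0.905600))/(1+252/9185) = 437/500 ≈ 0.874000
step 6 [3y] zero: DF = P = 87/100 ≈ 0.870000
step 7 [3.5y] zero: DF = P = 4211/5000 ≈ 0.842200

1 1/2 4773/5000
2 1 1869/2000
3 3/2 4619/5000
4 2 566/625
5 5/2 437/500
6 3 87/100
7 7/2 4211/5000
s(1y) = (1/(1869/2000) − 1)/(1) = 131/1869 ≈ 7.0091%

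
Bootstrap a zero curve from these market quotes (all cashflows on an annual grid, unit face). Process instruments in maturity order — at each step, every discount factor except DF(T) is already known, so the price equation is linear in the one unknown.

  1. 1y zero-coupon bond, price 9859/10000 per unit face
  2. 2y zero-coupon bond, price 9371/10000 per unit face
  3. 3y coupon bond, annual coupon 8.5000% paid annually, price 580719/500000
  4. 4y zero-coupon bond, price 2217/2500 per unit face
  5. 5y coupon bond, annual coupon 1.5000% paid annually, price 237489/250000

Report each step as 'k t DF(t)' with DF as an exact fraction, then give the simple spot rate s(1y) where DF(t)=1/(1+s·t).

step 1 [1y] zero: DF = P = 9859/10000 ≈ 0.985900
step 2 [2y] zero: DF = P = 9371/10000 ≈ 0.937100
step 3 [3y] bond c/1=17/200: DF=(580719/500000 − 17/200·(0.985900+0.937100))/(1+17/200) = 4599/5000 ≈ 0.919800
step 4 [4y] zero: DF = P = 2217/2500 ≈ 0.886800
step 5 [5y] bond c/1=3/200: DF=(237489/250000 − 3/200·(0.985900+0.937100+0.919800+0.886800))/(1+3/200) = 1101/1250 ≈ 0.880800

1 1 9859/10000
2 2 9371/10000
3 3 4599/5000
4 4 2217/2500
5 5 1101/1250
s(1y) = (1/(9859/10000) − 1)/(1) = 141/9859 ≈ 1.4302%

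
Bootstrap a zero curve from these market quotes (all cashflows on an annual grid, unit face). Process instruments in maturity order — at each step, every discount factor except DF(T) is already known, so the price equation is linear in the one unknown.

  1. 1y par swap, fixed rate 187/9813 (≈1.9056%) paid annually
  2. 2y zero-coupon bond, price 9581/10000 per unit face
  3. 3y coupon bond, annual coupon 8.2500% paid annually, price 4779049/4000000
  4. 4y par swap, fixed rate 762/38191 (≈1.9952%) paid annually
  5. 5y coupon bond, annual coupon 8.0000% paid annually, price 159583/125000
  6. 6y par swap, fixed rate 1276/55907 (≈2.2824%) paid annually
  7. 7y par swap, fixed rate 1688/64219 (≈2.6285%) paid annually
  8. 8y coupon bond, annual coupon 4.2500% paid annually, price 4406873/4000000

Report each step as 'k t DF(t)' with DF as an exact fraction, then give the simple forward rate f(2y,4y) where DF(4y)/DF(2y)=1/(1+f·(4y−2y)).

step 1 [1y] swap r/1=187/9813: DF=(1 − 187/9813·(0))/(1+187/9813) = 9813/10000 ≈ 0.981300
step 2 [2y] zero: DF = P = 9581/10000 ≈ 0.958100
step 3 [3y] bond c/1=33/400: DF=(4779049/4000000 − 33/400·(0.981300+0.958100))/(1+33/400) = 9559/10000 ≈ 0.955900
step 4 [4y] swap r/1=762/38191: DF=(1 − 762/38191·(0.981300+0.958100+0.955900))/(1+762/38191) = 4619/5000 ≈ 0.923800
step 5 [5y] bond c/1=2/25: DF=(159583/125000 − 2/25·(0.981300+0.958100+0.955900+0.923800))/(1+2/25) = 562/625 ≈ 0.899200
step 6 [6y] swap r/1=1276/55907: DF=(1 − 1276/55907·(0.981300+0.958100+0.955900+0.923800+0.899200))/(1+1276/55907) = 2181/2500 ≈ 0.872400
step 7 [7y] swap r/1=1688/64219: DF=(1 − 1688/64219·(0.981300+0.958100+0.955900+0.923800+0.899200+0.872400))/(1+1688/64219) = 1039/1250 ≈ 0.831200
step 8 [8y] bond c/1=17/400: DF=(4406873/4000000 − 17/400·(0.981300+0.958100+0.955900+0.923800+0.899200+0.872400+0.831200))/(1+17/400) = 159/200 ≈ 0.795000

1 1 9813/10000
2 2 9581/10000
3 3 9559/10000
4 4 4619/5000
5 5 562/625
6 6 2181/2500
7 7 1039/1250
8 8 159/200
f(2y,4y) = ((9581/10000)/(4619/5000) − 1)/(2) = 343/18476 ≈ 1.8565%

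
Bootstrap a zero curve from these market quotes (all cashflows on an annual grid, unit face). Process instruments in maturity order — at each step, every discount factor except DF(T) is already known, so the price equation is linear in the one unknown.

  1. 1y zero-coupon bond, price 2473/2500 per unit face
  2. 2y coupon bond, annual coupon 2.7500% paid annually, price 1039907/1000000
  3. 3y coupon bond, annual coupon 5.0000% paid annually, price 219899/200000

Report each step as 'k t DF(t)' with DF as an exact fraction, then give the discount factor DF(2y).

step 1 [1y] zero: DF = P = 2473/2500 ≈ 0.989200
step 2 [2y] bond c/1=11/400: DF=(1039907/1000000 − 11/400·(0.989200))/(1+11/400) = 616/625 ≈ 0.985600
step 3 [3y] bond c/1=1/20: DF=(219899/200000 − 1/20·(0.989200+0.985600))/(1+1/20) = 9531/10000 ≈ 0.953100

1 1 2473/2500
2 2 616/625
3 3 9531/10000
DF(2y) = 616/625 ≈ 0.985600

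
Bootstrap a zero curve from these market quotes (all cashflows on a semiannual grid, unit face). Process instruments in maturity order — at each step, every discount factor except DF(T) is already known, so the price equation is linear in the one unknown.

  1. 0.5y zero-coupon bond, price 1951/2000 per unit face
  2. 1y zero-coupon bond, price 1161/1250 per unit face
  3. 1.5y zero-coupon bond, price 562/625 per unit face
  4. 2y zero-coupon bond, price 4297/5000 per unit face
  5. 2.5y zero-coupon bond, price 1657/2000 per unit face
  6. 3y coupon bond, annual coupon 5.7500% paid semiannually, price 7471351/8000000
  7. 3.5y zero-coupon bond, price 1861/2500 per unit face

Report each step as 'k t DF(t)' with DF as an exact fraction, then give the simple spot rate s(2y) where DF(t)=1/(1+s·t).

1 1/2 1951/2000
2 1 1161/1250
3 3/2 562/625
4 2 4297/5000
5 5/2 1657/2000
6 3 7823/10000
7 7/2 1861/2500
s(2y) = (1/(4297/5000) − 1)/(2) = 703/8594 ≈ 8.1801%

step 1 [0.5y] zero: DF = P = 1951/2000 ≈ 0.975500
step 2 [1y] zero: DF = P = 1161/1250 ≈ 0.928800
step 3 [1.5y] zero: DF = P = 562/625 ≈ 0.899200
step 4 [2y] zero: DF = P = 4297/5000 ≈ 0.859400
step 5 [2.5y] zero: DF = P = 1657/2000 ≈ 0.828500
step 6 [3y] bond c/2=23/800: DF=(7471351/8000000 − 23/800·(0.975500+0.928800+0.899200+0.859400+0.828500))/(1+23/800) = 7823/10000 ≈ 0.782300
step 7 [3.5y] zero: DF = P = 1861/2500 ≈ 0.744400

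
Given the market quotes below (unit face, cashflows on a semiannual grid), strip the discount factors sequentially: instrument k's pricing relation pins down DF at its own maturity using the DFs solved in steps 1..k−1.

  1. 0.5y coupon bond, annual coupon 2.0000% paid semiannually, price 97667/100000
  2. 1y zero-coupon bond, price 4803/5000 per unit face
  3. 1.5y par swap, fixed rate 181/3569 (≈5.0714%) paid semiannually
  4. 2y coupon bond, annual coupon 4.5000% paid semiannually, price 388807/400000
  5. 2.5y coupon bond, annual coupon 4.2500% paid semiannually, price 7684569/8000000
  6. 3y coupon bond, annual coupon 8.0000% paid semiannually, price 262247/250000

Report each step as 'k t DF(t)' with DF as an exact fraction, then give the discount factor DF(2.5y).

1 1/2 967/1000
2 1 4803/5000
3 3/2 2319/2500
4 2 4439/5000
5 5/2 8627/10000
6 3 1663/2000
DF(2.5y) = 8627/10000 ≈ 0.862700

step 1 [0.5y] bond c/2=1/100: DF=(97667/100000 − 1/100·(0))/(1+1/100) = 967/1000 ≈ 0.967000
step 2 [1y] zero: DF = P = 4803/5000 ≈ 0.960600
step 3 [1.5y] swap r/2=181/7138: DF=(1 − 181/7138·(0.967000+0.960600))/(1+181/7138) = 2319/2500 ≈ 0.927600
step 4 [2y] bond c/2=9/400: DF=(388807/400000 − 9/400·(0.967000+0.960600+0.927600))/(1+9/400) = 4439/5000 ≈ 0.887800
step 5 [2.5y] bond c/2=17/800: DF=(7684569/8000000 − 17/800·(0.967000+0.960600+0.927600+0.887800))/(1+17/800) = 8627/10000 ≈ 0.862700
step 6 [3y] bond c/2=1/25: DF=(262247/250000 − 1/25·(0.967000+0.960600+0.927600+0.887800+0.862700))/(1+1/25) = 1663/2000 ≈ 0.831500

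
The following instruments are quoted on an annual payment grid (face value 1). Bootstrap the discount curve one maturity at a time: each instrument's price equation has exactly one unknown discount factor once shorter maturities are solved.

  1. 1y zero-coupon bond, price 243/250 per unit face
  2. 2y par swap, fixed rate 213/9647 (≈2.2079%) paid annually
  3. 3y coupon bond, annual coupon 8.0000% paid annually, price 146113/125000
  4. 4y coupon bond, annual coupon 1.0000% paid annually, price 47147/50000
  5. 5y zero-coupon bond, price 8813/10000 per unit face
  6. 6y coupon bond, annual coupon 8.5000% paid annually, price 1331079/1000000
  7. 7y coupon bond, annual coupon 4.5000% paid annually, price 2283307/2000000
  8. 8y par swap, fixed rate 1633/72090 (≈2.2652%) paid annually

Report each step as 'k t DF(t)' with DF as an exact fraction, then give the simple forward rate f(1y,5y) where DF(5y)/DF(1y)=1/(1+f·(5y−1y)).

1 1 243/250
2 2 4787/5000
3 3 4697/5000
4 4 2263/2500
5 5 8813/10000
6 6 8621/10000
7 7 8549/10000
8 8 8367/10000
f(1y,5y) = ((243/250)/(8813/10000) − 1)/(4) = 907/35252 ≈ 2.5729%

step 1 [1y] zero: DF = P = 243/250 ≈ 0.972000
step 2 [2y] swap r/1=213/9647: DF=(1 − 213/9647·(0.972000))/(1+213/9647) = 4787/5000 ≈ 0.957400
step 3 [3y] bond c/1=2/25: DF=(146113/125000 − 2/25·(0.972000+0.957400))/(1+2/25) = 4697/5000 ≈ 0.939400
step 4 [4y] bond c/1=1/100: DF=(47147/50000 − 1/100·(0.972000+0.957400+0.939400))/(1+1/100) = 2263/2500 ≈ 0.905200
step 5 [5y] zero: DF = P = 8813/10000 ≈ 0.881300
step 6 [6y] bond c/1=17/200: DF=(1331079/1000000 − 17/200·(0.972000+0.957400+0.939400+0.905200+0.881300))/(1+17/200) = 8621/10000 ≈ 0.862100
step 7 [7y] bond c/1=9/200: DF=(2283307/2000000 − 9/200·(0.972000+0.957400+0.939400+0.905200+0.881300+0.862100))/(1+9/200) = 8549/10000 ≈ 0.854900
step 8 [8y] swap r/1=1633/72090: DF=(1 − 1633/72090·(0.972000+0.957400+0.939400+0.905200+0.881300+0.862100+0.854900))/(1+1633/72090) = 8367/10000 ≈ 0.836700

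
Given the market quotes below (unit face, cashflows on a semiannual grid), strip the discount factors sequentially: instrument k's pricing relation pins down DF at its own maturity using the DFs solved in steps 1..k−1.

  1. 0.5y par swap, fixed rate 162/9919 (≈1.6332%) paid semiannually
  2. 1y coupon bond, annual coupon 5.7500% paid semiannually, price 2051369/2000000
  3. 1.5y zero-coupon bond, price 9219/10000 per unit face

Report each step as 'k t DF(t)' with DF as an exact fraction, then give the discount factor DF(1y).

1 1/2 9919/10000
2 1 9693/10000
3 3/2 9219/10000
DF(1y) = 9693/10000 ≈ 0.969300

step 1 [0.5y] swap r/2=81/9919: DF=(1 − 81/9919·(0))/(1+81/9919) = 9919/10000 ≈ 0.991900
step 2 [1y] bond c/2=23/800: DF=(2051369/2000000 − 23/800·(0.991900))/(1+23/800) = 9693/10000 ≈ 0.969300
step 3 [1.5y] zero: DF = P = 9219/10000 ≈ 0.921900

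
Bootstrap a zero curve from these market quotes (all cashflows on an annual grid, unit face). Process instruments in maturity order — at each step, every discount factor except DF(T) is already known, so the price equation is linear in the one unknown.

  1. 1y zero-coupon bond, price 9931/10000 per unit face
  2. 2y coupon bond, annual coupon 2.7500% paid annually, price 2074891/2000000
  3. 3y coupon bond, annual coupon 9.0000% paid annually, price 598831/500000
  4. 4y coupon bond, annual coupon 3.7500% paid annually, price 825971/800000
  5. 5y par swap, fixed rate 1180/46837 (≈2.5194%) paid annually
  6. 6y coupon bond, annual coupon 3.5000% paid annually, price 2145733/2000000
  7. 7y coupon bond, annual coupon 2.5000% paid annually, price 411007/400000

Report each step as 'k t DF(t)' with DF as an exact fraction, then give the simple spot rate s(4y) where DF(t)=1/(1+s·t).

1 1 9931/10000
2 2 9831/10000
3 3 2339/2500
4 4 8899/10000
5 5 441/500
6 6 4391/5000
7 7 2167/2500
s(4y) = (1/(8899/10000) − 1)/(4) = 1101/35596 ≈ 3.0930%

step 1 [1y] zero: DF = P = 9931/10000 ≈ 0.993100
step 2 [2y] bond c/1=11/400: DF=(2074891/2000000 − 11/400·(0.993100))/(1+11/400) = 9831/10000 ≈ 0.983100
step 3 [3y] bond c/1=9/100: DF=(598831/500000 − 9/100·(0.993100+0.983100))/(1+9/100) = 2339/2500 ≈ 0.935600
step 4 [4y] bond c/1=3/80: DF=(825971/800000 − 3/80·(0.993100+0.983100+0.935600))/(1+3/80) = 8899/10000 ≈ 0.889900
step 5 [5y] swap r/1=1180/46837: DF=(1 − 1180/46837·(0.993100+0.983100+0.935600+0.889900))/(1+1180/46837) = 441/500 ≈ 0.882000
step 6 [6y] bond c/1=7/200: DF=(2145733/2000000 − 7/200·(0.993100+0.983100+0.935600+0.889900+0.882000))/(1+7/200) = 4391/5000 ≈ 0.878200
step 7 [7y] bond c/1=1/40: DF=(411007/400000 − 1/40·(0.993100+0.983100+0.935600+0.889900+0.882000+0.878200))/(1+1/40) = 2167/2500 ≈ 0.866800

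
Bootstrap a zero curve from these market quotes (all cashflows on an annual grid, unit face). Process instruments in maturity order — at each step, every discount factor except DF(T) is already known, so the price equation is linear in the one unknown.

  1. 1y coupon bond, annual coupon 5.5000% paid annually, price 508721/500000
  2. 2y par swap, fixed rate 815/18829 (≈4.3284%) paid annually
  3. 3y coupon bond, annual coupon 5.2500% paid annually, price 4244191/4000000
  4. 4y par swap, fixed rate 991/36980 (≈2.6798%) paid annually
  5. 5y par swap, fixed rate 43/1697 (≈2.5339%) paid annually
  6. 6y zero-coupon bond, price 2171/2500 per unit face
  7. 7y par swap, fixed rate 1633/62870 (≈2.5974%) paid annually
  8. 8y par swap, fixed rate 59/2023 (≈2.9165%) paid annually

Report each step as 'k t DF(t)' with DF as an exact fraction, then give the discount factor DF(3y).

1 1 2411/2500
2 2 1837/2000
3 3 4571/5000
4 4 9009/10000
5 5 8839/10000
6 6 2171/2500
7 7 8367/10000
8 8 1587/2000
DF(3y) = 4571/5000 ≈ 0.914200

step 1 [1y] bond c/1=11/200: DF=(508721/500000 − 11/200·(0))/(1+11/200) = 2411/2500 ≈ 0.964400
step 2 [2y] swap r/1=815/18829: DF=(1 − 815/18829·(0.964400))/(1+815/18829) = 1837/2000 ≈ 0.918500
step 3 [3y] bond c/1=21/400: DF=(4244191/4000000 − 21/400·(0.964400+0.918500))/(1+21/400) = 4571/5000 ≈ 0.914200
step 4 [4y] swap r/1=991/36980: DF=(1 − 991/36980·(0.964400+0.918500+0.914200))/(1+991/36980) = 9009/10000 ≈ 0.900900
step 5 [5y] swap r/1=43/1697: DF=(1 − 43/1697·(0.964400+0.918500+0.914200+0.900900))/(1+43/1697) = 8839/10000 ≈ 0.883900
step 6 [6y] zero: DF = P = 2171/2500 ≈ 0.868400
step 7 [7y] swap r/1=1633/62870: DF=(1 − 1633/62870·(0.964400+0.918500+0.914200+0.900900+0.883900+0.868400))/(1+1633/62870) = 8367/10000 ≈ 0.836700
step 8 [8y] swap r/1=59/2023: DF=(1 − 59/2023·(0.964400+0.918500+0.914200+0.900900+0.883900+0.868400+0.836700))/(1+59/2023) = 1587/2000 ≈ 0.793500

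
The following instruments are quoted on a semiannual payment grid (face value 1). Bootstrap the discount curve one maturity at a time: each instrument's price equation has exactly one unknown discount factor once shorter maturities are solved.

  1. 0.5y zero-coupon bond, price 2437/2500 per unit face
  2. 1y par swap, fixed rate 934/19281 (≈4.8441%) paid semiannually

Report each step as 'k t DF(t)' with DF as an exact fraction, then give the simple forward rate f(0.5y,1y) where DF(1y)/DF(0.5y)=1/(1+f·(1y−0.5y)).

step 1 [0.5y] zero: DF = P = 2437/2500 ≈ 0.974800
step 2 [1y] swap r/2=467/19281: DF=(1 − 467/19281·(0.974800))/(1+467/19281) = 9533/10000 ≈ 0.953300

1 1/2 2437/2500
2 1 9533/10000
f(0.5y,1y) = ((2437/2500)/(9533/10000) − 1)/(1/2) = 430/9533 ≈ 4.5106%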